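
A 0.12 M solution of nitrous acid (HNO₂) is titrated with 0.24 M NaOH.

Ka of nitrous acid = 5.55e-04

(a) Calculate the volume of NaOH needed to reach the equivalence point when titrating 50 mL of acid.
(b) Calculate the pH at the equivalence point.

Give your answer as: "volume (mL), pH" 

moles acid = 0.12 × 50/1000 = 0.006 mol; V_base = moles/0.24 × 1000 = 25.0 mL. At equivalence only the conjugate base is present: [A⁻] = 0.006/0.075 = 8.0000e-02 M. Kb = Kw/Ka = 1.80e-11; [OH⁻] = √(Kb × [A⁻]) = 1.2006e-06; pOH = 5.92; pH = 14 - pOH = 8.08.

V = 25.0 mL, pH = 8.08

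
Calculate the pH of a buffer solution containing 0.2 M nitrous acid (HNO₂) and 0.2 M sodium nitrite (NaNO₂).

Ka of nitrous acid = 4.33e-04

pKa = -log(4.33e-04) = 3.36. pH = pKa + log([A⁻]/[HA]) = 3.36 + log(0.2/0.2)

pH = 3.36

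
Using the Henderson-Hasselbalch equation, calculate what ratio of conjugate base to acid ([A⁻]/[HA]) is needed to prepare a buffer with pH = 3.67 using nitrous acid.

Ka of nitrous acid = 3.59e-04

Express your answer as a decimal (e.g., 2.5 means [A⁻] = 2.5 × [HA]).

pKa = -log(3.59e-04) = 3.4449. pH = pKa + log([A⁻]/[HA]), so log([A⁻]/[HA]) = pH − pKa = 3.67 − 3.4449 = 0.2251. [A⁻]/[HA] = 10^(0.2251) = 1.68

[A⁻]/[HA] = 1.68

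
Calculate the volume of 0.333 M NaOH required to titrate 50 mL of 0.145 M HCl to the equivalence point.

At equivalence: moles acid = moles base. moles HCl = 0.145 × 50/1000 = 0.00725 mol. V_base = moles / 0.333 × 1000 = 21.8 mL.

V_{base} = 21.8 mL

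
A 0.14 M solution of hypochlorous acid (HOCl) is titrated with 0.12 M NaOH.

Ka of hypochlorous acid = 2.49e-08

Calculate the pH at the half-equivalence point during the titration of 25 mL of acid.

At half-equivalence [HA] = [A⁻], so Henderson-Hasselbalch gives pH = pKa = -log(2.49e-08) = 7.60.

pH = pKa = 7.60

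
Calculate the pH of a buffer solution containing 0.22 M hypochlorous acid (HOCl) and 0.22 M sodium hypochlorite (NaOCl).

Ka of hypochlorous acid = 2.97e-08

pKa = -log(2.97e-08) = 7.53. pH = pKa + log([A⁻]/[HA]) = 7.53 + log(0.22/0.22)

pH = 7.53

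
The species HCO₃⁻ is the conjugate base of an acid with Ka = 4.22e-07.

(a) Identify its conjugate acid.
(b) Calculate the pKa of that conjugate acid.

(a) The conjugate acid is formed by adding one H⁺ to HCO₃⁻, giving H₂CO₃. (b) pKa = -log(Ka) = -log(4.22e-07) = 6.37.

Conjugate acid: H₂CO₃; pK_a = 6.37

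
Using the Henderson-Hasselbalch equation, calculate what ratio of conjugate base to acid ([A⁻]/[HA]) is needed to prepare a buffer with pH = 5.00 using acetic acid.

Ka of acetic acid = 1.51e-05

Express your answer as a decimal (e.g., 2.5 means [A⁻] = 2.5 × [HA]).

pKa = -log(1.51e-05) = 4.8210. pH = pKa + log([A⁻]/[HA]), so log([A⁻]/[HA]) = pH − pKa = 5.00 − 4.8210 = 0.1790. [A⁻]/[HA] = 10^(0.1790) = 1.51

[A⁻]/[HA] = 1.51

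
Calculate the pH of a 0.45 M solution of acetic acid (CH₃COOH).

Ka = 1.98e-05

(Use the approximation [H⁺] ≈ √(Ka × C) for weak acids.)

[H⁺] = √(Ka × C) = √(1.98e-05 × 0.45) = 2.9850e-03. pH = -log(2.9850e-03)

pH = 2.53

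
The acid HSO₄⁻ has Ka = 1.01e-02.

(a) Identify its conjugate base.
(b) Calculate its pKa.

(a) The conjugate base is formed by removing one H⁺ from HSO₄⁻, giving SO₄²⁻. (b) pKa = -log(Ka) = -log(1.01e-02) = 2.00.

Conjugate base: SO₄²⁻; pK_a = 2.00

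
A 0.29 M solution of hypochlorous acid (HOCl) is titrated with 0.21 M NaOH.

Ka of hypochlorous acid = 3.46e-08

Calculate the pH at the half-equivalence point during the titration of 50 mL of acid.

At half-equivalence [HA] = [A⁻], so Henderson-Hasselbalch gives pH = pKa = -log(3.46e-08) = 7.46.

pH = pKa = 7.46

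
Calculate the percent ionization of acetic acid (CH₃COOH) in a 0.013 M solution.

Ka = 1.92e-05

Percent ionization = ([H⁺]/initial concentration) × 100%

Using Ka equilibrium: x² + Ka×x - Ka×C = 0. Solving: [H⁺] = 4.9009e-04. Percent = (4.9009e-04/0.013) × 100

Percent ionization = 3.77%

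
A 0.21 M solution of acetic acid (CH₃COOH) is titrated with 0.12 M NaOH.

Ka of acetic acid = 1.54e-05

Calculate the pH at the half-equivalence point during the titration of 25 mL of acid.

At half-equivalence [HA] = [A⁻], so Henderson-Hasselbalch gives pH = pKa = -log(1.54e-05) = 4.81.

pH = pKa = 4.81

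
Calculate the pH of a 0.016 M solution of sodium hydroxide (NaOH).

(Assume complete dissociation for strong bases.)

[OH⁻] = 0.016 M for strong base. pOH = -log[OH⁻] = 1.80, pH = 14 - pOH

pH = 12.20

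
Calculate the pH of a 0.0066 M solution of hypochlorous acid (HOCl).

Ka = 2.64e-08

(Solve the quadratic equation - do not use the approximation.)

x² + Ka×x - Ka×C = 0. Using quadratic formula: [H⁺] = 1.3187e-05

pH = 4.88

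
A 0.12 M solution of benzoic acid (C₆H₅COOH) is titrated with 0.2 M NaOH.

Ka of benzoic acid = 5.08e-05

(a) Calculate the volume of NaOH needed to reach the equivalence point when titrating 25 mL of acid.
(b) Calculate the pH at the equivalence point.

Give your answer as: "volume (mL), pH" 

moles acid = 0.12 × 25/1000 = 0.003 mol; V_base = moles/0.2 × 1000 = 15.0 mL. At equivalence only the conjugate base is present: [A⁻] = 0.003/0.040 = 7.5000e-02 M. Kb = Kw/Ka = 1.97e-10; [OH⁻] = √(Kb × [A⁻]) = 3.8424e-06; pOH = 5.42; pH = 14 - pOH = 8.58.

V = 15.0 mL, pH = 8.58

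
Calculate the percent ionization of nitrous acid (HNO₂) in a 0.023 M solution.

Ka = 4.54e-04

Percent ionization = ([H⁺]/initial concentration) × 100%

Using Ka equilibrium: x² + Ka×x - Ka×C = 0. Solving: [H⁺] = 3.0124e-03. Percent = (3.0124e-03/0.023) × 100

Percent ionization = 13.1%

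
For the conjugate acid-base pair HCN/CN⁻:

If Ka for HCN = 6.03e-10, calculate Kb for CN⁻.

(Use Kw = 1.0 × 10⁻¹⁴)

For a conjugate pair Ka × Kb = Kw, so Kb = Kw/Ka = 1.0 × 10⁻¹⁴ / 6.03e-10 = 1.66e-05.

K_b = 1.66e-05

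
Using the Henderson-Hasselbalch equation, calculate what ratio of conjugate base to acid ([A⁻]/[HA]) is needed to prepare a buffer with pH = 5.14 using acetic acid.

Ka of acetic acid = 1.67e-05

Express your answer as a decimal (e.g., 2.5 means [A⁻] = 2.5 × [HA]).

pKa = -log(1.67e-05) = 4.7773. pH = pKa + log([A⁻]/[HA]), so log([A⁻]/[HA]) = pH − pKa = 5.14 − 4.7773 = 0.3627. [A⁻]/[HA] = 10^(0.3627) = 2.31

[A⁻]/[HA] = 2.31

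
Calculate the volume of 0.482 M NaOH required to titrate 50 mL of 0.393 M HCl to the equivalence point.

At equivalence: moles acid = moles base. moles HCl = 0.393 × 50/1000 = 0.01965 mol. V_base = moles / 0.482 × 1000 = 40.8 mL.

V_{base} = 40.8 mL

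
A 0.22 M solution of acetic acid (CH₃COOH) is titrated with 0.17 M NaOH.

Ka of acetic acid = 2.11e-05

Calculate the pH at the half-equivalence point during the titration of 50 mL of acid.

At half-equivalence [HA] = [A⁻], so Henderson-Hasselbalch gives pH = pKa = -log(2.11e-05) = 4.68.

pH = pKa = 4.68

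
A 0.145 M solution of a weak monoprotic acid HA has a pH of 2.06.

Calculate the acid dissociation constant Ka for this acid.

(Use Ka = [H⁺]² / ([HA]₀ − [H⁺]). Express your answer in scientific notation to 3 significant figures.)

[H⁺] = 10^(−pH) = 10^(−2.06) = 8.710e-03 M. For HA ⇌ H⁺ + A⁻, Ka = [H⁺][A⁻]/[HA] = [H⁺]² / ([HA]₀ − [H⁺]) = (8.710e-03)² / (0.145 − 8.710e-03) = 5.57e-04.

K_a = 5.57e-04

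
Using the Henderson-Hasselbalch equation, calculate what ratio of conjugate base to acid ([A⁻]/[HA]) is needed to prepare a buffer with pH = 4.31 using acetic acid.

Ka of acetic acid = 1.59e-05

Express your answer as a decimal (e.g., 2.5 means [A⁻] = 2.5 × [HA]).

pKa = -log(1.59e-05) = 4.7986. pH = pKa + log([A⁻]/[HA]), so log([A⁻]/[HA]) = pH − pKa = 4.31 − 4.7986 = -0.4886. [A⁻]/[HA] = 10^(-0.4886) = 0.325

[A⁻]/[HA] = 0.325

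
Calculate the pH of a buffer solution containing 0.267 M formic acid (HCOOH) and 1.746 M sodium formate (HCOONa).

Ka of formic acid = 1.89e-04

pKa = -log(1.89e-04) = 3.72. pH = pKa + log([A⁻]/[HA]) = 3.72 + log(1.746/0.267)

pH = 4.54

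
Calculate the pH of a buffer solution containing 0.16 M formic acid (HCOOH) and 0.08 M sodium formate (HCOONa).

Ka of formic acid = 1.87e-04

pKa = -log(1.87e-04) = 3.73. pH = pKa + log([A⁻]/[HA]) = 3.73 + log(0.08/0.16)

pH = 3.43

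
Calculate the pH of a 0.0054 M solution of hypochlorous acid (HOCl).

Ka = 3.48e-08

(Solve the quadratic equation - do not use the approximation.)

x² + Ka×x - Ka×C = 0. Using quadratic formula: [H⁺] = 1.3691e-05

pH = 4.86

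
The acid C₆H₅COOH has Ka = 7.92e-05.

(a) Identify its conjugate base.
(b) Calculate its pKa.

(a) The conjugate base is formed by removing one H⁺ from C₆H₅COOH, giving C₆H₅COO⁻. (b) pKa = -log(Ka) = -log(7.92e-05) = 4.10.

Conjugate base: C₆H₅COO⁻; pK_a = 4.10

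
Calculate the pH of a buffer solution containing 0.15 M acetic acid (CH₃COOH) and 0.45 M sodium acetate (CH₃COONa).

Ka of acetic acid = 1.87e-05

pKa = -log(1.87e-05) = 4.73. pH = pKa + log([A⁻]/[HA]) = 4.73 + log(0.45/0.15)

pH = 5.21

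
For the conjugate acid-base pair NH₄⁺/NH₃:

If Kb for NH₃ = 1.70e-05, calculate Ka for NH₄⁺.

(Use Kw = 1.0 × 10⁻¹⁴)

For a conjugate pair Ka × Kb = Kw, so Ka = Kw/Kb = 1.0 × 10⁻¹⁴ / 1.70e-05 = 5.88e-10.

K_a = 5.88e-10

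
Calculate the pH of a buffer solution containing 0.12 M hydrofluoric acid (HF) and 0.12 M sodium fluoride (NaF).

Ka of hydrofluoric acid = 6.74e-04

pKa = -log(6.74e-04) = 3.17. pH = pKa + log([A⁻]/[HA]) = 3.17 + log(0.12/0.12)

pH = 3.17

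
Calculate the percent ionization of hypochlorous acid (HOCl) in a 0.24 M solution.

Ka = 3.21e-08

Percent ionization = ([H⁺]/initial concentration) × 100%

Using Ka equilibrium: x² + Ka×x - Ka×C = 0. Solving: [H⁺] = 8.7756e-05. Percent = (8.7756e-05/0.24) × 100

Percent ionization = 0.0366%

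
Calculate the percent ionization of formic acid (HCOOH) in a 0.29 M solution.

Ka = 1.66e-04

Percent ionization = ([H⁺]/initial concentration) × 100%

Using Ka equilibrium: x² + Ka×x - Ka×C = 0. Solving: [H⁺] = 6.8558e-03. Percent = (6.8558e-03/0.29) × 100

Percent ionization = 2.36%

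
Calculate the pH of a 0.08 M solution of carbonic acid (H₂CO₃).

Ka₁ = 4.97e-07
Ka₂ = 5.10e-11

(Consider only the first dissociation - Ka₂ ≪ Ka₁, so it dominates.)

First dissociation dominates. From Ka₁ = [H⁺][HA⁻]/[H₂A], x² + Ka₁·x − Ka₁·C = 0 with C = 0.08 M and Ka₁ = 4.97e-07. Solving: [H⁺] = (−Ka₁ + √(Ka₁² + 4·Ka₁·C)) / 2 = 1.9915e-04 M. pH = -log(1.9915e-04) = 3.70.

pH = 3.70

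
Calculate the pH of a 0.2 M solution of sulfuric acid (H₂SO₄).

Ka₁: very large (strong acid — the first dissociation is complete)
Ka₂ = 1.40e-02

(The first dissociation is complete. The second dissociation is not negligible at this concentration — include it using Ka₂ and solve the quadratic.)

First dissociation is complete: [H⁺]₀ = [HSO₄⁻]₀ = C = 0.2 M. Second dissociation HSO₄⁻ ⇌ H⁺ + SO₄²⁻: let x = [SO₄²⁻]. Ka₂ = (C + x)·x / (C − x) = 1.40e-02 → x² + (C + Ka₂)·x − Ka₂·C = 0 → x² + 0.21400·x − 2.800e-03 = 0. x = (−0.21400 + √(0.21400² + 4 × 2.800e-03)) / 2 = 1.2369e-02 M. [H⁺] = C + x = 0.2 + 1.2369e-02 = 2.1237e-01 M. pH = -log(2.1237e-01) = 0.67.

pH = 0.67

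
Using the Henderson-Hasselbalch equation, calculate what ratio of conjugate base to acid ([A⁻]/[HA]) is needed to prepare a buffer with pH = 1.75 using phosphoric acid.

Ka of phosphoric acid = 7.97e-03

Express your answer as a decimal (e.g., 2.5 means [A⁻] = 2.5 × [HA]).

pKa = -log(7.97e-03) = 2.0985. pH = pKa + log([A⁻]/[HA]), so log([A⁻]/[HA]) = pH − pKa = 1.75 − 2.0985 = -0.3485. [A⁻]/[HA] = 10^(-0.3485) = 0.448

[A⁻]/[HA] = 0.448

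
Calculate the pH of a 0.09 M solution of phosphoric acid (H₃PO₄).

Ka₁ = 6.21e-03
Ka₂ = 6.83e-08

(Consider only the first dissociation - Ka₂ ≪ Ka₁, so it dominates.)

First dissociation dominates. From Ka₁ = [H⁺][HA⁻]/[H₂A], x² + Ka₁·x − Ka₁·C = 0 with C = 0.09 M and Ka₁ = 6.21e-03. Solving: [H⁺] = (−Ka₁ + √(Ka₁² + 4·Ka₁·C)) / 2 = 2.0739e-02 M. pH = -log(2.0739e-02) = 1.68.

pH = 1.68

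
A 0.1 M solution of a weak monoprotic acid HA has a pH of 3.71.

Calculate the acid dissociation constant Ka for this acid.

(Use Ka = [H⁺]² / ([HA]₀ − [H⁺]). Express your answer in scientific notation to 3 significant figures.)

[H⁺] = 10^(−pH) = 10^(−3.71) = 1.950e-04 M. For HA ⇌ H⁺ + A⁻, Ka = [H⁺][A⁻]/[HA] = [H⁺]² / ([HA]₀ − [H⁺]) = (1.950e-04)² / (0.1 − 1.950e-04) = 3.81e-07.

K_a = 3.81e-07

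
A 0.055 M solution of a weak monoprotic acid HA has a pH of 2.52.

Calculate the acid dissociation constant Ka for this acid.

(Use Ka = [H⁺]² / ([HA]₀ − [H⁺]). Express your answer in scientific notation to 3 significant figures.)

[H⁺] = 10^(−pH) = 10^(−2.52) = 3.020e-03 M. For HA ⇌ H⁺ + A⁻, Ka = [H⁺][A⁻]/[HA] = [H⁺]² / ([HA]₀ − [H⁺]) = (3.020e-03)² / (0.055 − 3.020e-03) = 1.75e-04.

K_a = 1.75e-04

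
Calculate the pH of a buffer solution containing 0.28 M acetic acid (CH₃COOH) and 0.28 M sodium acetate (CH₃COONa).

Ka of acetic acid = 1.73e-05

pKa = -log(1.73e-05) = 4.76. pH = pKa + log([A⁻]/[HA]) = 4.76 + log(0.28/0.28)

pH = 4.76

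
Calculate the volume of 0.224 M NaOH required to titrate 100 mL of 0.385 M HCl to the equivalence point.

At equivalence: moles acid = moles base. moles HCl = 0.385 × 100/1000 = 0.0385 mol. V_base = moles / 0.224 × 1000 = 171.9 mL.

V_{base} = 171.9 mL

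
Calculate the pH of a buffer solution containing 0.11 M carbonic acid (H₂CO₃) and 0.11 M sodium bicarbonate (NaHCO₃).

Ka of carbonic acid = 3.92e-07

pKa = -log(3.92e-07) = 6.41. pH = pKa + log([A⁻]/[HA]) = 6.41 + log(0.11/0.11)

pH = 6.41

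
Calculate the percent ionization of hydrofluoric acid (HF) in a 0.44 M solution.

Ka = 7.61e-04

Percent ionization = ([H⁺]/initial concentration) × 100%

Using Ka equilibrium: x² + Ka×x - Ka×C = 0. Solving: [H⁺] = 1.7922e-02. Percent = (1.7922e-02/0.44) × 100

Percent ionization = 4.07%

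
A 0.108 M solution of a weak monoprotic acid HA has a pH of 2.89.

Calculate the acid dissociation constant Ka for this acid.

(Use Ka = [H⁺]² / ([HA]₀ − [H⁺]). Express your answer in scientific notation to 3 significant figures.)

[H⁺] = 10^(−pH) = 10^(−2.89) = 1.288e-03 M. For HA ⇌ H⁺ + A⁻, Ka = [H⁺][A⁻]/[HA] = [H⁺]² / ([HA]₀ − [H⁺]) = (1.288e-03)² / (0.108 − 1.288e-03) = 1.56e-05.

K_a = 1.56e-05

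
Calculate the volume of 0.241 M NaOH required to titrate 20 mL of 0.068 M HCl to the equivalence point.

At equivalence: moles acid = moles base. moles HCl = 0.068 × 20/1000 = 0.00136 mol. V_base = moles / 0.241 × 1000 = 5.6 mL.

V_{base} = 5.6 mL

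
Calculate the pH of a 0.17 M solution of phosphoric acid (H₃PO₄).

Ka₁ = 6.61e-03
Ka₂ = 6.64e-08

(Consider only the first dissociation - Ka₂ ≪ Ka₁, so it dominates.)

First dissociation dominates. From Ka₁ = [H⁺][HA⁻]/[H₂A], x² + Ka₁·x − Ka₁·C = 0 with C = 0.17 M and Ka₁ = 6.61e-03. Solving: [H⁺] = (−Ka₁ + √(Ka₁² + 4·Ka₁·C)) / 2 = 3.0379e-02 M. pH = -log(3.0379e-02) = 1.52.

pH = 1.52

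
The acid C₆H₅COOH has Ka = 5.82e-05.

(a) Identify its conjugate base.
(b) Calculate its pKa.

(a) The conjugate base is formed by removing one H⁺ from C₆H₅COOH, giving C₆H₅COO⁻. (b) pKa = -log(Ka) = -log(5.82e-05) = 4.24.

Conjugate base: C₆H₅COO⁻; pK_a = 4.24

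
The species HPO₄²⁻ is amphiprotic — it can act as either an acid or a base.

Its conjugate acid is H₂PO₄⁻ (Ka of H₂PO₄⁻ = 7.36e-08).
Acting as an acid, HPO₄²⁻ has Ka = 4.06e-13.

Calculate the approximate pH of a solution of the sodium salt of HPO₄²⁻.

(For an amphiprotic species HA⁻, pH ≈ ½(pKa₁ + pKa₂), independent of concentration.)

pKa₁ = -log(7.36e-08) = 7.13; pKa₂ = -log(4.06e-13) = 12.39. For an amphiprotic species, pH ≈ ½(pKa₁ + pKa₂) = ½(7.13 + 12.39) = 9.76.

pH = 9.76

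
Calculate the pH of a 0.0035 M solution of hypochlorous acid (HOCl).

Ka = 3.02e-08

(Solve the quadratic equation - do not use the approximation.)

x² + Ka×x - Ka×C = 0. Using quadratic formula: [H⁺] = 1.0266e-05

pH = 4.99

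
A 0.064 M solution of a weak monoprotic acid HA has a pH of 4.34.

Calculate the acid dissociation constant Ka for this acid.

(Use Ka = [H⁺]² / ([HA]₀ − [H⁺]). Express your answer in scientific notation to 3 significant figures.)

[H⁺] = 10^(−pH) = 10^(−4.34) = 4.571e-05 M. For HA ⇌ H⁺ + A⁻, Ka = [H⁺][A⁻]/[HA] = [H⁺]² / ([HA]₀ − [H⁺]) = (4.571e-05)² / (0.064 − 4.571e-05) = 3.27e-08.

K_a = 3.27e-08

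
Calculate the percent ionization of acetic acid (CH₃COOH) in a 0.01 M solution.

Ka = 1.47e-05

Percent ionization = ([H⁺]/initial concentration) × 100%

Using Ka equilibrium: x² + Ka×x - Ka×C = 0. Solving: [H⁺] = 3.7613e-04. Percent = (3.7613e-04/0.01) × 100

Percent ionization = 3.76%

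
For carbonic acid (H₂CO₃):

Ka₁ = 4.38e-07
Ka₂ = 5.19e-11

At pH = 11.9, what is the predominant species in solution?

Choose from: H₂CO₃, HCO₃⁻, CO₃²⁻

pKa₁ = 6.36, pKa₂ = 10.28. For a polyprotic acid the predominant species crosses at each pKa: below pKa_n the protonated form dominates, above it the deprotonated form does. At pH = 11.9, the predominant species is CO₃²⁻.

CO₃²⁻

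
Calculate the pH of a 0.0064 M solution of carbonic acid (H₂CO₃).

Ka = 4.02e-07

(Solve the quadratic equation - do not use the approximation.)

x² + Ka×x - Ka×C = 0. Using quadratic formula: [H⁺] = 5.0522e-05

pH = 4.30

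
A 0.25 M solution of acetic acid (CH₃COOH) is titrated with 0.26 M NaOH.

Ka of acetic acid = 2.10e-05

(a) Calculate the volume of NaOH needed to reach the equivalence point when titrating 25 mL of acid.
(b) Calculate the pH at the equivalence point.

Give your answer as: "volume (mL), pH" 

moles acid = 0.25 × 25/1000 = 0.00625 mol; V_base = moles/0.26 × 1000 = 24.0 mL. At equivalence only the conjugate base is present: [A⁻] = 0.00625/0.049 = 1.2745e-01 M. Kb = Kw/Ka = 4.76e-10; [OH⁻] = √(Kb × [A⁻]) = 7.7904e-06; pOH = 5.11; pH = 14 - pOH = 8.89.

V = 24.0 mL, pH = 8.89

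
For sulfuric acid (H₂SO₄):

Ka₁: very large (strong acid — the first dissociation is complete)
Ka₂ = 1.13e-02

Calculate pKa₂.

pKa₂ = -log(Ka₂) = -log(1.13e-02) = 1.95.

pK_{a2} = 1.95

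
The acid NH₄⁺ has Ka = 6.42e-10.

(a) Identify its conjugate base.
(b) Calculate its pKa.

(a) The conjugate base is formed by removing one H⁺ from NH₄⁺, giving NH₃. (b) pKa = -log(Ka) = -log(6.42e-10) = 9.19.

Conjugate base: NH₃; pK_a = 9.19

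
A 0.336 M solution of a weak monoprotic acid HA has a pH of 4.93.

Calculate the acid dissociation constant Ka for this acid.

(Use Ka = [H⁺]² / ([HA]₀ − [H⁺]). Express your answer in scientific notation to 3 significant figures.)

[H⁺] = 10^(−pH) = 10^(−4.93) = 1.175e-05 M. For HA ⇌ H⁺ + A⁻, Ka = [H⁺][A⁻]/[HA] = [H⁺]² / ([HA]₀ − [H⁺]) = (1.175e-05)² / (0.336 − 1.175e-05) = 4.11e-10.

K_a = 4.11e-10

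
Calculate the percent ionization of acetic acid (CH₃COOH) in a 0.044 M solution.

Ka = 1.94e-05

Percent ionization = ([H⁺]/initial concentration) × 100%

Using Ka equilibrium: x² + Ka×x - Ka×C = 0. Solving: [H⁺] = 9.1426e-04. Percent = (9.1426e-04/0.044) × 100

Percent ionization = 2.08%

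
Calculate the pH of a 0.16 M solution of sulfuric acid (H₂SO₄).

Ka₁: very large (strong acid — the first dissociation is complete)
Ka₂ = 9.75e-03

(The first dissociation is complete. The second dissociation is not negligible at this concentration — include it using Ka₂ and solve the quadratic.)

First dissociation is complete: [H⁺]₀ = [HSO₄⁻]₀ = C = 0.16 M. Second dissociation HSO₄⁻ ⇌ H⁺ + SO₄²⁻: let x = [SO₄²⁻]. Ka₂ = (C + x)·x / (C − x) = 9.75e-03 → x² + (C + Ka₂)·x − Ka₂·C = 0 → x² + 0.16975·x − 1.560e-03 = 0. x = (−0.16975 + √(0.16975² + 4 × 1.560e-03)) / 2 = 8.7400e-03 M. [H⁺] = C + x = 0.16 + 8.7400e-03 = 1.6874e-01 M. pH = -log(1.6874e-01) = 0.77.

pH = 0.77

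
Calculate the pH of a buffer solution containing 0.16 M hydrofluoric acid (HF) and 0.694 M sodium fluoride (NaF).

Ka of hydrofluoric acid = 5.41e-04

pKa = -log(5.41e-04) = 3.27. pH = pKa + log([A⁻]/[HA]) = 3.27 + log(0.694/0.16)

pH = 3.90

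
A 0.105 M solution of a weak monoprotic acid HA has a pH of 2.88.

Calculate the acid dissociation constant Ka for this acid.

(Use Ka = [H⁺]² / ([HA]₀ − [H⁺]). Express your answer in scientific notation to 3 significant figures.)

[H⁺] = 10^(−pH) = 10^(−2.88) = 1.318e-03 M. For HA ⇌ H⁺ + A⁻, Ka = [H⁺][A⁻]/[HA] = [H⁺]² / ([HA]₀ − [H⁺]) = (1.318e-03)² / (0.105 − 1.318e-03) = 1.68e-05.

K_a = 1.68e-05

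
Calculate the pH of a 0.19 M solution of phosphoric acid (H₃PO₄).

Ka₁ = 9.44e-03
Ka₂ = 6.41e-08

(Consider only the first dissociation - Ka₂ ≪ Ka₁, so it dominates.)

First dissociation dominates. From Ka₁ = [H⁺][HA⁻]/[H₂A], x² + Ka₁·x − Ka₁·C = 0 with C = 0.19 M and Ka₁ = 9.44e-03. Solving: [H⁺] = (−Ka₁ + √(Ka₁² + 4·Ka₁·C)) / 2 = 3.7893e-02 M. pH = -log(3.7893e-02) = 1.42.

pH = 1.42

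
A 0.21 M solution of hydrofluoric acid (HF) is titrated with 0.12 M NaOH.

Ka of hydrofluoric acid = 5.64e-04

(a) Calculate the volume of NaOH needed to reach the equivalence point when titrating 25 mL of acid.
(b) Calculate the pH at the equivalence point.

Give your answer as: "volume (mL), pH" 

moles acid = 0.21 × 25/1000 = 0.00525 mol; V_base = moles/0.12 × 1000 = 43.8 mL. At equivalence only the conjugate base is present: [A⁻] = 0.00525/0.069 = 7.6364e-02 M. Kb = Kw/Ka = 1.77e-11; [OH⁻] = √(Kb × [A⁻]) = 1.1636e-06; pOH = 5.93; pH = 14 - pOH = 8.07.

V = 43.8 mL, pH = 8.07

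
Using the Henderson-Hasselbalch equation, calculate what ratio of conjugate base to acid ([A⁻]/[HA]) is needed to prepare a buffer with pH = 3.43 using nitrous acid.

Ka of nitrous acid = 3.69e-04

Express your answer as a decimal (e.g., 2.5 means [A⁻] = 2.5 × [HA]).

pKa = -log(3.69e-04) = 3.4330. pH = pKa + log([A⁻]/[HA]), so log([A⁻]/[HA]) = pH − pKa = 3.43 − 3.4330 = -0.0030. [A⁻]/[HA] = 10^(-0.0030) = 0.993

[A⁻]/[HA] = 0.993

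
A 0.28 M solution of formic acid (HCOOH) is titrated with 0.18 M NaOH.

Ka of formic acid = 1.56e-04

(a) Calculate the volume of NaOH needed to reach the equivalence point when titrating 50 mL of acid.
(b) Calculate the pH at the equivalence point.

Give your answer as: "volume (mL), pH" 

moles acid = 0.28 × 50/1000 = 0.014 mol; V_base = moles/0.18 × 1000 = 77.8 mL. At equivalence only the conjugate base is present: [A⁻] = 0.014/0.128 = 1.0957e-01 M. Kb = Kw/Ka = 6.41e-11; [OH⁻] = √(Kb × [A⁻]) = 2.6502e-06; pOH = 5.58; pH = 14 - pOH = 8.42.

V = 77.8 mL, pH = 8.42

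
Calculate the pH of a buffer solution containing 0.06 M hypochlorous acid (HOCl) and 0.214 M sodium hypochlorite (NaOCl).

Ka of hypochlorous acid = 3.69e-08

pKa = -log(3.69e-08) = 7.43. pH = pKa + log([A⁻]/[HA]) = 7.43 + log(0.214/0.06)

pH = 7.99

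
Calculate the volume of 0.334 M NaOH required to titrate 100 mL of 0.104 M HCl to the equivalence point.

At equivalence: moles acid = moles base. moles HCl = 0.104 × 100/1000 = 0.0104 mol. V_base = moles / 0.334 × 1000 = 31.1 mL.

V_{base} = 31.1 mL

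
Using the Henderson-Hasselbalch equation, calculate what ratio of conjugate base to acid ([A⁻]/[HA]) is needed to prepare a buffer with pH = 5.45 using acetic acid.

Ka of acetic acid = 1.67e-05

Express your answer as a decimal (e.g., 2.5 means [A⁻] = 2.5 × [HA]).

pKa = -log(1.67e-05) = 4.7773. pH = pKa + log([A⁻]/[HA]), so log([A⁻]/[HA]) = pH − pKa = 5.45 − 4.7773 = 0.6727. [A⁻]/[HA] = 10^(0.6727) = 4.71

[A⁻]/[HA] = 4.71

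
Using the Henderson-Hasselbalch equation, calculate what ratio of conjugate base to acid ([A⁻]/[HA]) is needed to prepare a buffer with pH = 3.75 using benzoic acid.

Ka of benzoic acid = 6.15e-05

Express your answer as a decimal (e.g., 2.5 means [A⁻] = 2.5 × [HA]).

pKa = -log(6.15e-05) = 4.2111. pH = pKa + log([A⁻]/[HA]), so log([A⁻]/[HA]) = pH − pKa = 3.75 − 4.2111 = -0.4611. [A⁻]/[HA] = 10^(-0.4611) = 0.346

[A⁻]/[HA] = 0.346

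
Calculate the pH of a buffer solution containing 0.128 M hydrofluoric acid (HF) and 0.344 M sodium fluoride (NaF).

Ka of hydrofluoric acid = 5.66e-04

pKa = -log(5.66e-04) = 3.25. pH = pKa + log([A⁻]/[HA]) = 3.25 + log(0.344/0.128)

pH = 3.68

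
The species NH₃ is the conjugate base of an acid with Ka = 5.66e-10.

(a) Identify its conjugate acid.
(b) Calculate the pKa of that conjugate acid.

(a) The conjugate acid is formed by adding one H⁺ to NH₃, giving NH₄⁺. (b) pKa = -log(Ka) = -log(5.66e-10) = 9.25.

Conjugate acid: NH₄⁺; pK_a = 9.25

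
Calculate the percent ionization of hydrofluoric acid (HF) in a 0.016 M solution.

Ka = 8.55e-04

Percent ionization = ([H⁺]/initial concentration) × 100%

Using Ka equilibrium: x² + Ka×x - Ka×C = 0. Solving: [H⁺] = 3.2958e-03. Percent = (3.2958e-03/0.016) × 100

Percent ionization = 20.6%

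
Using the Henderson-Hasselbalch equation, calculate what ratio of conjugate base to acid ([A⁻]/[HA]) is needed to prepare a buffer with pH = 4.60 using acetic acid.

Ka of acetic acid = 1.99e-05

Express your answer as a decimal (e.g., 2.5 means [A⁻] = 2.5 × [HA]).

pKa = -log(1.99e-05) = 4.7011. pH = pKa + log([A⁻]/[HA]), so log([A⁻]/[HA]) = pH − pKa = 4.60 − 4.7011 = -0.1011. [A⁻]/[HA] = 10^(-0.1011) = 0.792

[A⁻]/[HA] = 0.792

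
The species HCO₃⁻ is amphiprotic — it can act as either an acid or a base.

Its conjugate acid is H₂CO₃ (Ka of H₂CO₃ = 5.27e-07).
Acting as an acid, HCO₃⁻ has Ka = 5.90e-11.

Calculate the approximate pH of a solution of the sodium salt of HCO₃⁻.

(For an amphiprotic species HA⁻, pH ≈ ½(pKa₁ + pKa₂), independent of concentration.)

pKa₁ = -log(5.27e-07) = 6.28; pKa₂ = -log(5.90e-11) = 10.23. For an amphiprotic species, pH ≈ ½(pKa₁ + pKa₂) = ½(6.28 + 10.23) = 8.25.

pH = 8.25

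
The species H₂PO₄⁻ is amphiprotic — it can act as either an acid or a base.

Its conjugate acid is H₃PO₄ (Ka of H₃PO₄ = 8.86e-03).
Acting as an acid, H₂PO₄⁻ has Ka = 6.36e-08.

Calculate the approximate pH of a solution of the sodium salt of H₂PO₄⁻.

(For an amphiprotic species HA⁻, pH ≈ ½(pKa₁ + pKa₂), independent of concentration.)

pKa₁ = -log(8.86e-03) = 2.05; pKa₂ = -log(6.36e-08) = 7.20. For an amphiprotic species, pH ≈ ½(pKa₁ + pKa₂) = ½(2.05 + 7.20) = 4.62.

pH = 4.62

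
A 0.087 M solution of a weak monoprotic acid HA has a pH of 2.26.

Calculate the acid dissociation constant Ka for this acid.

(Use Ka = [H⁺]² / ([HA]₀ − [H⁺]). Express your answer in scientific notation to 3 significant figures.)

[H⁺] = 10^(−pH) = 10^(−2.26) = 5.495e-03 M. For HA ⇌ H⁺ + A⁻, Ka = [H⁺][A⁻]/[HA] = [H⁺]² / ([HA]₀ − [H⁺]) = (5.495e-03)² / (0.087 − 5.495e-03) = 3.71e-04.

K_a = 3.71e-04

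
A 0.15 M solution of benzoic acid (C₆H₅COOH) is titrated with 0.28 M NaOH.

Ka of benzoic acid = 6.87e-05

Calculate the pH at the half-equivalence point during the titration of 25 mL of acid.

At half-equivalence [HA] = [A⁻], so Henderson-Hasselbalch gives pH = pKa = -log(6.87e-05) = 4.16.

pH = pKa = 4.16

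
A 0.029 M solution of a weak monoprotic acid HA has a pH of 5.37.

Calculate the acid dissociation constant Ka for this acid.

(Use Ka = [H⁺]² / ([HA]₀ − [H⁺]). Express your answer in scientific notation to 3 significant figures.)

[H⁺] = 10^(−pH) = 10^(−5.37) = 4.266e-06 M. For HA ⇌ H⁺ + A⁻, Ka = [H⁺][A⁻]/[HA] = [H⁺]² / ([HA]₀ − [H⁺]) = (4.266e-06)² / (0.029 − 4.266e-06) = 6.28e-10.

K_a = 6.28e-10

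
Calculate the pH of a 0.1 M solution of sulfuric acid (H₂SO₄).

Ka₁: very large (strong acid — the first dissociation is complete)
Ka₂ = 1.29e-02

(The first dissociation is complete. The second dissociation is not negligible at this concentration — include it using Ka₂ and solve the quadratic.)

First dissociation is complete: [H⁺]₀ = [HSO₄⁻]₀ = C = 0.1 M. Second dissociation HSO₄⁻ ⇌ H⁺ + SO₄²⁻: let x = [SO₄²⁻]. Ka₂ = (C + x)·x / (C − x) = 1.29e-02 → x² + (C + Ka₂)·x − Ka₂·C = 0 → x² + 0.11290·x − 1.290e-03 = 0. x = (−0.11290 + √(0.11290² + 4 × 1.290e-03)) / 2 = 1.0457e-02 M. [H⁺] = C + x = 0.1 + 1.0457e-02 = 1.1046e-01 M. pH = -log(1.1046e-01) = 0.96.

pH = 0.96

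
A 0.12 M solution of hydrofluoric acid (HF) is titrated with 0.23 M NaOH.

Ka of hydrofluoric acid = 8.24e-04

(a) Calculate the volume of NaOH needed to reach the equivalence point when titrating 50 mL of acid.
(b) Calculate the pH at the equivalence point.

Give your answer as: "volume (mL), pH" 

moles acid = 0.12 × 50/1000 = 0.006 mol; V_base = moles/0.23 × 1000 = 26.1 mL. At equivalence only the conjugate base is present: [A⁻] = 0.006/0.076 = 7.8857e-02 M. Kb = Kw/Ka = 1.21e-11; [OH⁻] = √(Kb × [A⁻]) = 9.7827e-07; pOH = 6.01; pH = 14 - pOH = 7.99.

V = 26.1 mL, pH = 7.99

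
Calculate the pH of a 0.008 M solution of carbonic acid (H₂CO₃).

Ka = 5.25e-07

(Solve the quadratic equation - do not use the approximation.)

x² + Ka×x - Ka×C = 0. Using quadratic formula: [H⁺] = 6.4545e-05

pH = 4.19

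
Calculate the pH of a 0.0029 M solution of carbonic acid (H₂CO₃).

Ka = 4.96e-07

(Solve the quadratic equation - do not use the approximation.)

x² + Ka×x - Ka×C = 0. Using quadratic formula: [H⁺] = 3.7679e-05

pH = 4.42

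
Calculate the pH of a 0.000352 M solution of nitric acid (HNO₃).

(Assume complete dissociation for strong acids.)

[H⁺] = 0.000352 M for strong acid. pH = -log[H⁺] = -log(0.000352)

pH = 3.45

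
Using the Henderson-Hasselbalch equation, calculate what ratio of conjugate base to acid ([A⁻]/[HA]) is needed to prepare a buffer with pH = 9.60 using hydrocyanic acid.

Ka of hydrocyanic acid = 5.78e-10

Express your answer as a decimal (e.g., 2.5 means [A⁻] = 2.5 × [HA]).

pKa = -log(5.78e-10) = 9.2381. pH = pKa + log([A⁻]/[HA]), so log([A⁻]/[HA]) = pH − pKa = 9.60 − 9.2381 = 0.3619. [A⁻]/[HA] = 10^(0.3619) = 2.30

[A⁻]/[HA] = 2.30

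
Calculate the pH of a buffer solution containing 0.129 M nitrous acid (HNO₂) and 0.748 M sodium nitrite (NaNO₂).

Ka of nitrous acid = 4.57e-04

pKa = -log(4.57e-04) = 3.34. pH = pKa + log([A⁻]/[HA]) = 3.34 + log(0.748/0.129)

pH = 4.10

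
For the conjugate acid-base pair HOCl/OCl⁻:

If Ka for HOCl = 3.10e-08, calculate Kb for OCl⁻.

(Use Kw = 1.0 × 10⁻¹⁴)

For a conjugate pair Ka × Kb = Kw, so Kb = Kw/Ka = 1.0 × 10⁻¹⁴ / 3.10e-08 = 3.23e-07.

K_b = 3.23e-07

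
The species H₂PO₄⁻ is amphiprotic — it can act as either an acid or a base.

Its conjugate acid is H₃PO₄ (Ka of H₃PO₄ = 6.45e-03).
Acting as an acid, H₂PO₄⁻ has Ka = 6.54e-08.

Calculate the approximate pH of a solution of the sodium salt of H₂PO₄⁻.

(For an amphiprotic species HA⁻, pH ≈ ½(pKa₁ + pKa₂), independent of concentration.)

pKa₁ = -log(6.45e-03) = 2.19; pKa₂ = -log(6.54e-08) = 7.18. For an amphiprotic species, pH ≈ ½(pKa₁ + pKa₂) = ½(2.19 + 7.18) = 4.69.

pH = 4.69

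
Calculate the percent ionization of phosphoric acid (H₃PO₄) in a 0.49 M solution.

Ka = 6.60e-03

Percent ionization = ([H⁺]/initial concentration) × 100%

Using Ka equilibrium: x² + Ka×x - Ka×C = 0. Solving: [H⁺] = 5.3664e-02. Percent = (5.3664e-02/0.49) × 100

Percent ionization = 11%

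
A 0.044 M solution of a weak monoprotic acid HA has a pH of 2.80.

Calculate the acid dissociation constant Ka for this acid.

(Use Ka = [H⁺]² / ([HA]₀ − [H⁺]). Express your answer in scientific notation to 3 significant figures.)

[H⁺] = 10^(−pH) = 10^(−2.80) = 1.585e-03 M. For HA ⇌ H⁺ + A⁻, Ka = [H⁺][A⁻]/[HA] = [H⁺]² / ([HA]₀ − [H⁺]) = (1.585e-03)² / (0.044 − 1.585e-03) = 5.92e-05.

K_a = 5.92e-05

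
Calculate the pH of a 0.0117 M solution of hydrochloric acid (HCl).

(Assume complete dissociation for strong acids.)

[H⁺] = 0.0117 M for strong acid. pH = -log[H⁺] = -log(0.0117)

pH = 1.93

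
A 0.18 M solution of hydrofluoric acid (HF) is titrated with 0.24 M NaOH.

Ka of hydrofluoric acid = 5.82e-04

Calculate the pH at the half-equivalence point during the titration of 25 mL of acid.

At half-equivalence [HA] = [A⁻], so Henderson-Hasselbalch gives pH = pKa = -log(5.82e-04) = 3.24.

pH = pKa = 3.24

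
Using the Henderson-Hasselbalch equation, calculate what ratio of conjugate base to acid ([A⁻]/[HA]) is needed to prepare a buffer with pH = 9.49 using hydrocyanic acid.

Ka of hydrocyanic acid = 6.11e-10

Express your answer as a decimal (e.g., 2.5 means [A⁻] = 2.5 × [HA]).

pKa = -log(6.11e-10) = 9.2140. pH = pKa + log([A⁻]/[HA]), so log([A⁻]/[HA]) = pH − pKa = 9.49 − 9.2140 = 0.2760. [A⁻]/[HA] = 10^(0.2760) = 1.89

[A⁻]/[HA] = 1.89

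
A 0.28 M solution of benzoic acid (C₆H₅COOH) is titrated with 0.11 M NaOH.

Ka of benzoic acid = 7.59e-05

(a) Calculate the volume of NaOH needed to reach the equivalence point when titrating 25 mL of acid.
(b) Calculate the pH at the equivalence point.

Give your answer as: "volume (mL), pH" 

moles acid = 0.28 × 25/1000 = 0.007 mol; V_base = moles/0.11 × 1000 = 63.6 mL. At equivalence only the conjugate base is present: [A⁻] = 0.007/0.089 = 7.8974e-02 M. Kb = Kw/Ka = 1.32e-10; [OH⁻] = √(Kb × [A⁻]) = 3.2257e-06; pOH = 5.49; pH = 14 - pOH = 8.51.

V = 63.6 mL, pH = 8.51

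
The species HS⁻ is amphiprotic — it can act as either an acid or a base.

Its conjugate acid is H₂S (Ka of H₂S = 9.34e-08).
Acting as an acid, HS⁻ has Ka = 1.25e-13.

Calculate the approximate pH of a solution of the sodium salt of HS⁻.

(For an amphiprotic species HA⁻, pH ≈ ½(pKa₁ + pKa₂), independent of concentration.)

pKa₁ = -log(9.34e-08) = 7.03; pKa₂ = -log(1.25e-13) = 12.90. For an amphiprotic species, pH ≈ ½(pKa₁ + pKa₂) = ½(7.03 + 12.90) = 9.97.

pH = 9.97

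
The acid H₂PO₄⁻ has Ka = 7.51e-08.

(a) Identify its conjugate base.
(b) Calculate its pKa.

(a) The conjugate base is formed by removing one H⁺ from H₂PO₄⁻, giving HPO₄²⁻. (b) pKa = -log(Ka) = -log(7.51e-08) = 7.12.

Conjugate base: HPO₄²⁻; pK_a = 7.12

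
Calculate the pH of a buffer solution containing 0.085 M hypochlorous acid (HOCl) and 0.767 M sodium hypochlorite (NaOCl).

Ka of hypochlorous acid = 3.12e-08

pKa = -log(3.12e-08) = 7.51. pH = pKa + log([A⁻]/[HA]) = 7.51 + log(0.767/0.085)

pH = 8.46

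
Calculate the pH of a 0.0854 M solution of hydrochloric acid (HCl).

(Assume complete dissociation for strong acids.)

[H⁺] = 0.0854 M for strong acid. pH = -log[H⁺] = -log(0.0854)

pH = 1.07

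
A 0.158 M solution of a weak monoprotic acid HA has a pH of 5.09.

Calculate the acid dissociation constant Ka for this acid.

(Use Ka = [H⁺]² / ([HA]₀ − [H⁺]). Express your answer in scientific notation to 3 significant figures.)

[H⁺] = 10^(−pH) = 10^(−5.09) = 8.128e-06 M. For HA ⇌ H⁺ + A⁻, Ka = [H⁺][A⁻]/[HA] = [H⁺]² / ([HA]₀ − [H⁺]) = (8.128e-06)² / (0.158 − 8.128e-06) = 4.18e-10.

K_a = 4.18e-10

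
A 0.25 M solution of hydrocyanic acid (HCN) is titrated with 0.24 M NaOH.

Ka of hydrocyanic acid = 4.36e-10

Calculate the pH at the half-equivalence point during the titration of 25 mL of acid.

At half-equivalence [HA] = [A⁻], so Henderson-Hasselbalch gives pH = pKa = -log(4.36e-10) = 9.36.

pH = pKa = 9.36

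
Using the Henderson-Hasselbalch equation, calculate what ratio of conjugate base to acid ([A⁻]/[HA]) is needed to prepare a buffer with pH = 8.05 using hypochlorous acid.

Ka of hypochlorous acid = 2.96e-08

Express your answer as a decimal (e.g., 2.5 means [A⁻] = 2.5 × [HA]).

pKa = -log(2.96e-08) = 7.5287. pH = pKa + log([A⁻]/[HA]), so log([A⁻]/[HA]) = pH − pKa = 8.05 − 7.5287 = 0.5213. [A⁻]/[HA] = 10^(0.5213) = 3.32

[A⁻]/[HA] = 3.32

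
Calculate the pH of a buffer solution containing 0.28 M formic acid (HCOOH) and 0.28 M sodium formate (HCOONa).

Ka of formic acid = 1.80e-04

pKa = -log(1.80e-04) = 3.74. pH = pKa + log([A⁻]/[HA]) = 3.74 + log(0.28/0.28)

pH = 3.74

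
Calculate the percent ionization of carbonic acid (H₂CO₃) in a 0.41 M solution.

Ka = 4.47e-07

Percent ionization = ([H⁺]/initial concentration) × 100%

Using Ka equilibrium: x² + Ka×x - Ka×C = 0. Solving: [H⁺] = 4.2788e-04. Percent = (4.2788e-04/0.41) × 100

Percent ionization = 0.104%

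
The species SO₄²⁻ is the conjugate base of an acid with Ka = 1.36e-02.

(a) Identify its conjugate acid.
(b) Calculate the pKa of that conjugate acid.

(a) The conjugate acid is formed by adding one H⁺ to SO₄²⁻, giving HSO₄⁻. (b) pKa = -log(Ka) = -log(1.36e-02) = 1.87.

Conjugate acid: HSO₄⁻; pK_a = 1.87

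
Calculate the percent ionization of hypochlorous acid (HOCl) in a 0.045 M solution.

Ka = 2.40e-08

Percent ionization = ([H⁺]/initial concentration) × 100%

Using Ka equilibrium: x² + Ka×x - Ka×C = 0. Solving: [H⁺] = 3.2851e-05. Percent = (3.2851e-05/0.045) × 100

Percent ionization = 0.073%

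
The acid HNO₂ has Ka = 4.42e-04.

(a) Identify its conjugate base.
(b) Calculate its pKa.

(a) The conjugate base is formed by removing one H⁺ from HNO₂, giving NO₂⁻. (b) pKa = -log(Ka) = -log(4.42e-04) = 3.35.

Conjugate base: NO₂⁻; pK_a = 3.35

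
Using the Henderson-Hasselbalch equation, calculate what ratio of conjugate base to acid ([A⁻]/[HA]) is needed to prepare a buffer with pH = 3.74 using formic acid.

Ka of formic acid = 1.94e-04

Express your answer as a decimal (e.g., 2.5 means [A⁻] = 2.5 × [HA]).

pKa = -log(1.94e-04) = 3.7122. pH = pKa + log([A⁻]/[HA]), so log([A⁻]/[HA]) = pH − pKa = 3.74 − 3.7122 = 0.0278. [A⁻]/[HA] = 10^(0.0278) = 1.07

[A⁻]/[HA] = 1.07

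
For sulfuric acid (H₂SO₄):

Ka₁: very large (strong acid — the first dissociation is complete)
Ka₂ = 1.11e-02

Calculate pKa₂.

pKa₂ = -log(Ka₂) = -log(1.11e-02) = 1.95.

pK_{a2} = 1.95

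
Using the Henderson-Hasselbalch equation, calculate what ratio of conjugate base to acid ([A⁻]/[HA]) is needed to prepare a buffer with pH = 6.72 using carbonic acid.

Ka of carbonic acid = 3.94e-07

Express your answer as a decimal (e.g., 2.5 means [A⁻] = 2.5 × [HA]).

pKa = -log(3.94e-07) = 6.4045. pH = pKa + log([A⁻]/[HA]), so log([A⁻]/[HA]) = pH − pKa = 6.72 − 6.4045 = 0.3155. [A⁻]/[HA] = 10^(0.3155) = 2.07

[A⁻]/[HA] = 2.07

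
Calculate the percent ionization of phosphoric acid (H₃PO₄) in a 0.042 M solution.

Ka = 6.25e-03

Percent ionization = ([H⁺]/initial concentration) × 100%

Using Ka equilibrium: x² + Ka×x - Ka×C = 0. Solving: [H⁺] = 1.3375e-02. Percent = (1.3375e-02/0.042) × 100

Percent ionization = 31.8%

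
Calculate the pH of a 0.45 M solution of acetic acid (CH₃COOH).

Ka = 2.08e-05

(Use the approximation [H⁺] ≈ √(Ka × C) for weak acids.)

[H⁺] = √(Ka × C) = √(2.08e-05 × 0.45) = 3.0594e-03. pH = -log(3.0594e-03)

pH = 2.51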